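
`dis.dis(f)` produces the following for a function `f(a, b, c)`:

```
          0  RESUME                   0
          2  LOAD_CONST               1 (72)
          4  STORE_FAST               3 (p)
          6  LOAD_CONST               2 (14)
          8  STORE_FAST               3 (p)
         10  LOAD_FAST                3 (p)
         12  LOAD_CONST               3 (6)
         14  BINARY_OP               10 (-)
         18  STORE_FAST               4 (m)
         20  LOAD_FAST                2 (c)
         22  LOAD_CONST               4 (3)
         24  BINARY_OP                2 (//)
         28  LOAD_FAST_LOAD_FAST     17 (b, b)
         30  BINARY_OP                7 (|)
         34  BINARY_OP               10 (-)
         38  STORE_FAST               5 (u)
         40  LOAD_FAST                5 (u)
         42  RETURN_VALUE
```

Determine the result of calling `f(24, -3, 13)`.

7

LOAD_CONST → push 72. Stack: [72]
STORE_FAST p → p=72. Stack: []
LOAD_CONST → push 14. Stack: [14]
STORE_FAST p → p=14. Stack: []
LOAD_FAST p → push 14. Stack: [14]
LOAD_CONST → push 6. Stack: [14, 6]
BINARY_OP - → 14 - 6 = 8. Stack: [8]
STORE_FAST m → m=8. Stack: []
LOAD_FAST c → push 13. Stack: [13]
LOAD_CONST → push 3. Stack: [13, 3]
BINARY_OP // → 13 // 3 = 4. Stack: [4]
LOAD_FAST_LOAD_FAST b,b → push -3,-3. Stack: [4, -3, -3]
BINARY_OP | → -3 | -3 = -3. Stack: [4, -3]
BINARY_OP - → 4 - -3 = 7. Stack: [7]
STORE_FAST u → u=7. Stack: []
LOAD_FAST u → push 7. Stack: [7]
RETURN_VALUE → return 7.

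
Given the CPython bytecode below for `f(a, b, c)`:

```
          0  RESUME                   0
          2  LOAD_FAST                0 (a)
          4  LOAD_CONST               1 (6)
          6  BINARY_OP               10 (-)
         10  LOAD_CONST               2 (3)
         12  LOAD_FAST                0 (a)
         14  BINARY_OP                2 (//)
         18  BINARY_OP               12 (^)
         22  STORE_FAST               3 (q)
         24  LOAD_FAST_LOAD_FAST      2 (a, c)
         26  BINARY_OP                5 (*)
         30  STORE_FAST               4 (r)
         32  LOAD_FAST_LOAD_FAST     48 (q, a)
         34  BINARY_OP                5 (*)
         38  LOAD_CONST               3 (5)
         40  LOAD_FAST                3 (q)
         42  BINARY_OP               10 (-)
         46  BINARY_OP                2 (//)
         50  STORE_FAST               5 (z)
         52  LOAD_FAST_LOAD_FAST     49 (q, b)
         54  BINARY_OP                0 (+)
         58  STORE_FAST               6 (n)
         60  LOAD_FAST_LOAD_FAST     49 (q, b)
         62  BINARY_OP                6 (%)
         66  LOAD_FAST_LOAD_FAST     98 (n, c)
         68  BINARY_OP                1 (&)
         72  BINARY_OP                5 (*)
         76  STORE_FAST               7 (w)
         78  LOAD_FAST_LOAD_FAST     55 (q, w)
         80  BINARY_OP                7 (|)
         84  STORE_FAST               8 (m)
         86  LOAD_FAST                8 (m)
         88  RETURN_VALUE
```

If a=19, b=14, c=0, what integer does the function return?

LOAD_FAST a → push 19. Stack: [19]
LOAD_CONST → push 6. Stack: [19, 6]
BINARY_OP - → 19 - 6 = 13. Stack: [13]
LOAD_CONST → push 3. Stack: [13, 3]
LOAD_FAST a → push 19. Stack: [13, 3, 19]
BINARY_OP // → 3 // 19 = 0. Stack: [13, 0]
BINARY_OP ^ → 13 ^ 0 = 13. Stack: [13]
STORE_FAST q → q=13. Stack: []
LOAD_FAST_LOAD_FAST a,c → push 19,0. Stack: [19, 0]
BINARY_OP * → 19 * 0 = 0. Stack: [0]
STORE_FAST r → r=0. Stack: []
LOAD_FAST_LOAD_FAST q,a → push 13,19. Stack: [13, 19]
BINARY_OP * → 13 * 19 = 247. Stack: [247]
LOAD_CONST → push 5. Stack: [247, 5]
LOAD_FAST q → push 13. Stack: [247, 5, 13]
BINARY_OP - → 5 - 13 = -8. Stack: [247, -8]
BINARY_OP // → 247 // -8 = -31. Stack: [-31]
STORE_FAST z → z=-31. Stack: []
LOAD_FAST_LOAD_FAST q,b → push 13,14. Stack: [13, 14]
BINARY_OP + → 13 + 14 = 27. Stack: [27]
STORE_FAST n → n=27. Stack: []
LOAD_FAST_LOAD_FAST q,b → push 13,14. Stack: [13, 14]
BINARY_OP % → 13 % 14 = 13. Stack: [13]
LOAD_FAST_LOAD_FAST n,c → push 27,0. Stack: [13, 27, 0]
BINARY_OP & → 27 & 0 = 0. Stack: [13, 0]
BINARY_OP * → 13 * 0 = 0. Stack: [0]
STORE_FAST w → w=0. Stack: []
LOAD_FAST_LOAD_FAST q,w → push 13,0. Stack: [13, 0]
BINARY_OP | → 13 | 0 = 13. Stack: [13]
STORE_FAST m → m=13. Stack: []
LOAD_FAST m → push 13. Stack: [13]
RETURN_VALUE → return 13.

13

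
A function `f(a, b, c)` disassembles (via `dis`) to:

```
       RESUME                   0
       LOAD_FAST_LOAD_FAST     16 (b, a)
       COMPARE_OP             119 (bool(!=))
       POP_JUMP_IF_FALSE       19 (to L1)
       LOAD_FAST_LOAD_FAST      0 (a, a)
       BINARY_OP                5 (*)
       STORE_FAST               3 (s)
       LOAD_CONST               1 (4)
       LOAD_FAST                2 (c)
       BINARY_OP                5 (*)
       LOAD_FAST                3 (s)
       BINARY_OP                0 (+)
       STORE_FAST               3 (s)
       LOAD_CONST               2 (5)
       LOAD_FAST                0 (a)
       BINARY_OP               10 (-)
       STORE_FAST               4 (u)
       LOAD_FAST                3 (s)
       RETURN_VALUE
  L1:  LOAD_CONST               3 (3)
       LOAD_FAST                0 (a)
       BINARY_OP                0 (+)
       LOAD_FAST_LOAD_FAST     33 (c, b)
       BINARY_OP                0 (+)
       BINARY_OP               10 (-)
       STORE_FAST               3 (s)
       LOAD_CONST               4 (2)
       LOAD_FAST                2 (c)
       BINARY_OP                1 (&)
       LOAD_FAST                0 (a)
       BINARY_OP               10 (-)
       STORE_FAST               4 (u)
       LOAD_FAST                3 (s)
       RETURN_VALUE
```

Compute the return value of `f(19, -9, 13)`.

LOAD_FAST_LOAD_FAST b,a → push -9,19. Stack: [-9, 19]
COMPARE_OP bool(!=) → -9 vs 19 = True. Stack: [True]
POP_JUMP_IF_FALSE → pop True; no jump. Stack: []
LOAD_FAST_LOAD_FAST a,a → push 19,19. Stack: [19, 19]
BINARY_OP * → 19 * 19 = 361. Stack: [361]
STORE_FAST s → s=361. Stack: []
LOAD_CONST → push 4. Stack: [4]
LOAD_FAST c → push 13. Stack: [4, 13]
BINARY_OP * → 4 * 13 = 52. Stack: [52]
LOAD_FAST s → push 361. Stack: [52, 361]
BINARY_OP + → 52 + 361 = 413. Stack: [413]
STORE_FAST s → s=413. Stack: []
LOAD_CONST → push 5. Stack: [5]
LOAD_FAST a → push 19. Stack: [5, 19]
BINARY_OP - → 5 - 19 = -14. Stack: [-14]
STORE_FAST u → u=-14. Stack: []
LOAD_FAST s → push 413. Stack: [413]
RETURN_VALUE → return 413.

413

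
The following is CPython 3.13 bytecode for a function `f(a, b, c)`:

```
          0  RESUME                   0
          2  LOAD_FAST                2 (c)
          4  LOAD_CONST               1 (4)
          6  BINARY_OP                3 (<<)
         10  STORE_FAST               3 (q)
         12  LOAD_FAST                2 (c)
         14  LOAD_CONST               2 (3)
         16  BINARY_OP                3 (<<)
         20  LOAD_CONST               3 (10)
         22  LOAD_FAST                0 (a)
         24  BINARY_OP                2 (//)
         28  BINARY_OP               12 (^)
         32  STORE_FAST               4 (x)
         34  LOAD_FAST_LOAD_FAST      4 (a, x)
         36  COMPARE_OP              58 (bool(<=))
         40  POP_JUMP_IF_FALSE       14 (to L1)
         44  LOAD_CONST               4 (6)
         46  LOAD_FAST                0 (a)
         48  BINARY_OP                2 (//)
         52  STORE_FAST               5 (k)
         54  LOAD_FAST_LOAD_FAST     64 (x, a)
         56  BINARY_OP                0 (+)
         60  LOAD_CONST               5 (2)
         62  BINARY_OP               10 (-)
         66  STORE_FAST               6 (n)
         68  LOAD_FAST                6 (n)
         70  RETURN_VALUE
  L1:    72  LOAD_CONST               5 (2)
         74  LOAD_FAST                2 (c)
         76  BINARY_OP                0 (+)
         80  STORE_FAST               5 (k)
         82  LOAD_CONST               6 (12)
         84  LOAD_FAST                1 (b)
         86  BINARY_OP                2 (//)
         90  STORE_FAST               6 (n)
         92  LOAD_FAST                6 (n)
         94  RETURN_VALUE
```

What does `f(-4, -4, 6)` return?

-3

LOAD_FAST c → push 6. Stack: [6]
LOAD_CONST → push 4. Stack: [6, 4]
BINARY_OP << → 6 << 4 = 96. Stack: [96]
STORE_FAST q → q=96. Stack: []
LOAD_FAST c → push 6. Stack: [6]
LOAD_CONST → push 3. Stack: [6, 3]
BINARY_OP << → 6 << 3 = 48. Stack: [48]
LOAD_CONST → push 10. Stack: [48, 10]
LOAD_FAST a → push -4. Stack: [48, 10, -4]
BINARY_OP // → 10 // -4 = -3. Stack: [48, -3]
BINARY_OP ^ → 48 ^ -3 = -51. Stack: [-51]
STORE_FAST x → x=-51. Stack: []
LOAD_FAST_LOAD_FAST a,x → push -4,-51. Stack: [-4, -51]
COMPARE_OP bool(<=) → -4 vs -51 = False. Stack: [False]
POP_JUMP_IF_FALSE → pop False; jump. Stack: []
LOAD_CONST → push 2. Stack: [2]
LOAD_FAST c → push 6. Stack: [2, 6]
BINARY_OP + → 2 + 6 = 8. Stack: [8]
STORE_FAST k → k=8. Stack: []
LOAD_CONST → push 12. Stack: [12]
LOAD_FAST b → push -4. Stack: [12, -4]
BINARY_OP // → 12 // -4 = -3. Stack: [-3]
STORE_FAST n → n=-3. Stack: []
LOAD_FAST n → push -3. Stack: [-3]
RETURN_VALUE → return -3.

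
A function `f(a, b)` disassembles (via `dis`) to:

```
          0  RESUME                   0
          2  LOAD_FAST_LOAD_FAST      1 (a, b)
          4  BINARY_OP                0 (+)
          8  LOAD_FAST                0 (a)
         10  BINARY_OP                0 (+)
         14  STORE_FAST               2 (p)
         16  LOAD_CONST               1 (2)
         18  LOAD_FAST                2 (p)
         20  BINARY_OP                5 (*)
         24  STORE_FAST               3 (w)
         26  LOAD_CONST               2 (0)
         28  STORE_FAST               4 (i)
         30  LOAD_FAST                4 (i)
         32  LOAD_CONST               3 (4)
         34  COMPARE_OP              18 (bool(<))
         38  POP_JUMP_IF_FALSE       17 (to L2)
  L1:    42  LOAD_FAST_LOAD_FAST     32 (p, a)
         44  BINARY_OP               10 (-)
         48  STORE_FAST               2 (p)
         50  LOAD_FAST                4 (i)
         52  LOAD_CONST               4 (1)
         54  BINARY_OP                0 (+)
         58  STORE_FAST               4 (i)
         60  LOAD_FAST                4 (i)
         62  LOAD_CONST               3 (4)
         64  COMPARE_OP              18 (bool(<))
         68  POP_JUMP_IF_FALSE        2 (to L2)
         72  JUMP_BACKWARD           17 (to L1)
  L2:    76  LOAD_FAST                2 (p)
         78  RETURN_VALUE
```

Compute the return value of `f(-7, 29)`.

LOAD_FAST_LOAD_FAST a,b → push -7,29. Stack: [-7, 29]
BINARY_OP + → -7 + 29 = 22. Stack: [22]
LOAD_FAST a → push -7. Stack: [22, -7]
BINARY_OP + → 22 + -7 = 15. Stack: [15]
STORE_FAST p → p=15. Stack: []
LOAD_CONST → push 2. Stack: [2]
LOAD_FAST p → push 15. Stack: [2, 15]
BINARY_OP * → 2 * 15 = 30. Stack: [30]
STORE_FAST w → w=30. Stack: []
LOAD_CONST → push 0. Stack: [0]
STORE_FAST i → i=0. Stack: []
LOAD_FAST i → push 0. Stack: [0]
LOAD_CONST → push 4. Stack: [0, 4]
COMPARE_OP bool(<) → 0 vs 4 = True. Stack: [True]
POP_JUMP_IF_FALSE → pop True; no jump. Stack: []
LOAD_FAST_LOAD_FAST p,a → push 15,-7. Stack: [15, -7]
BINARY_OP - → 15 - -7 = 22. Stack: [22]
STORE_FAST p → p=22. Stack: []
LOAD_FAST i → push 0. Stack: [0]
LOAD_CONST → push 1. Stack: [0, 1]
BINARY_OP + → 0 + 1 = 1. Stack: [1]
STORE_FAST i → i=1. Stack: []
LOAD_FAST i → push 1. Stack: [1]
LOAD_CONST → push 4. Stack: [1, 4]
COMPARE_OP bool(<) → 1 vs 4 = True. Stack: [True]
POP_JUMP_IF_FALSE → pop True; no jump. Stack: []
LOAD_FAST_LOAD_FAST p,a → push 22,-7. Stack: [22, -7]
BINARY_OP - → 22 - -7 = 29. Stack: [29]
STORE_FAST p → p=29. Stack: []
LOAD_FAST i → push 1. Stack: [1]
LOAD_CONST → push 1. Stack: [1, 1]
BINARY_OP + → 1 + 1 = 2. Stack: [2]
STORE_FAST i → i=2. Stack: []
LOAD_FAST i → push 2. Stack: [2]
LOAD_CONST → push 4. Stack: [2, 4]
COMPARE_OP bool(<) → 2 vs 4 = True. Stack: [True]
POP_JUMP_IF_FALSE → pop True; no jump. Stack: []
LOAD_FAST_LOAD_FAST p,a → push 29,-7. Stack: [29, -7]
BINARY_OP - → 29 - -7 = 36. Stack: [36]
STORE_FAST p → p=36. Stack: []
LOAD_FAST i → push 2. Stack: [2]
LOAD_CONST → push 1. Stack: [2, 1]
BINARY_OP + → 2 + 1 = 3. Stack: [3]
STORE_FAST i → i=3. Stack: []
LOAD_FAST i → push 3. Stack: [3]
LOAD_CONST → push 4. Stack: [3, 4]
COMPARE_OP bool(<) → 3 vs 4 = True. Stack: [True]
POP_JUMP_IF_FALSE → pop True; no jump. Stack: []
LOAD_FAST_LOAD_FAST p,a → push 36,-7. Stack: [36, -7]
BINARY_OP - → 36 - -7 = 43. Stack: [43]
STORE_FAST p → p=43. Stack: []
LOAD_FAST i → push 3. Stack: [3]
LOAD_CONST → push 1. Stack: [3, 1]
BINARY_OP + → 3 + 1 = 4. Stack: [4]
STORE_FAST i → i=4. Stack: []
LOAD_FAST i → push 4. Stack: [4]
LOAD_CONST → push 4. Stack: [4, 4]
COMPARE_OP bool(<) → 4 vs 4 = False. Stack: [False]
POP_JUMP_IF_FALSE → pop False; jump. Stack: []
LOAD_FAST p → push 43. Stack: [43]
RETURN_VALUE → return 43.

43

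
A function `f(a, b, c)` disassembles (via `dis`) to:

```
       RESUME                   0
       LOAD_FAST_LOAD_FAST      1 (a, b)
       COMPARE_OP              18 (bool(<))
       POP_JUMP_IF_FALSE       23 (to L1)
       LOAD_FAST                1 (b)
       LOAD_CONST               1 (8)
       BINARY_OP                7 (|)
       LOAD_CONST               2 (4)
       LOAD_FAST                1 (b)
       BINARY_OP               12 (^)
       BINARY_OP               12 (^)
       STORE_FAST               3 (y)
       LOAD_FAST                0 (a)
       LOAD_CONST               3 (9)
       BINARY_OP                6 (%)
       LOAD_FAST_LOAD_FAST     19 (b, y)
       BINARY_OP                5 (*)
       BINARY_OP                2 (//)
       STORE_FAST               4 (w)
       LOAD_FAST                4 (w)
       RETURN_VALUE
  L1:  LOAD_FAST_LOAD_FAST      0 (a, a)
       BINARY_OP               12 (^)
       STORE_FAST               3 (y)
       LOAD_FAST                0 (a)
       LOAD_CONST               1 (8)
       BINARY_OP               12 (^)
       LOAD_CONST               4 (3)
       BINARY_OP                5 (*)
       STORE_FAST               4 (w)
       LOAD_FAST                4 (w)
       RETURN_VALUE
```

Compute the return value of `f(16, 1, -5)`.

72

LOAD_FAST_LOAD_FAST a,b → push 16,1. Stack: [16, 1]
COMPARE_OP bool(<) → 16 vs 1 = False. Stack: [False]
POP_JUMP_IF_FALSE → pop False; jump. Stack: []
LOAD_FAST_LOAD_FAST a,a → push 16,16. Stack: [16, 16]
BINARY_OP ^ → 16 ^ 16 = 0. Stack: [0]
STORE_FAST y → y=0. Stack: []
LOAD_FAST a → push 16. Stack: [16]
LOAD_CONST → push 8. Stack: [16, 8]
BINARY_OP ^ → 16 ^ 8 = 24. Stack: [24]
LOAD_CONST → push 3. Stack: [24, 3]
BINARY_OP * → 24 * 3 = 72. Stack: [72]
STORE_FAST w → w=72. Stack: []
LOAD_FAST w → push 72. Stack: [72]
RETURN_VALUE → return 72.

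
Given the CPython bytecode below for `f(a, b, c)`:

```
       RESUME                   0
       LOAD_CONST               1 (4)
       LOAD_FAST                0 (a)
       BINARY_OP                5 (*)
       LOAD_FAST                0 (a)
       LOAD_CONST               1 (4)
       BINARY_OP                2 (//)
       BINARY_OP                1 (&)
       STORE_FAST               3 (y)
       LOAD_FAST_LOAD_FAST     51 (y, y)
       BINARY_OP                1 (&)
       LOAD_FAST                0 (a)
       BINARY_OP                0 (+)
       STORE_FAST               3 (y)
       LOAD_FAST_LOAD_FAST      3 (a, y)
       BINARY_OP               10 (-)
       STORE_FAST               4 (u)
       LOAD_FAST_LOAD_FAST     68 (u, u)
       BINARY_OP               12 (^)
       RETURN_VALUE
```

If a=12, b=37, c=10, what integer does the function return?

0

LOAD_CONST → push 4. Stack: [4]
LOAD_FAST a → push 12. Stack: [4, 12]
BINARY_OP * → 4 * 12 = 48. Stack: [48]
LOAD_FAST a → push 12. Stack: [48, 12]
LOAD_CONST → push 4. Stack: [48, 12, 4]
BINARY_OP // → 12 // 4 = 3. Stack: [48, 3]
BINARY_OP & → 48 & 3 = 0. Stack: [0]
STORE_FAST y → y=0. Stack: []
LOAD_FAST_LOAD_FAST y,y → push 0,0. Stack: [0, 0]
BINARY_OP & → 0 & 0 = 0. Stack: [0]
LOAD_FAST a → push 12. Stack: [0, 12]
BINARY_OP + → 0 + 12 = 12. Stack: [12]
STORE_FAST y → y=12. Stack: []
LOAD_FAST_LOAD_FAST a,y → push 12,12. Stack: [12, 12]
BINARY_OP - → 12 - 12 = 0. Stack: [0]
STORE_FAST u → u=0. Stack: []
LOAD_FAST_LOAD_FAST u,u → push 0,0. Stack: [0, 0]
BINARY_OP ^ → 0 ^ 0 = 0. Stack: [0]
RETURN_VALUE → return 0.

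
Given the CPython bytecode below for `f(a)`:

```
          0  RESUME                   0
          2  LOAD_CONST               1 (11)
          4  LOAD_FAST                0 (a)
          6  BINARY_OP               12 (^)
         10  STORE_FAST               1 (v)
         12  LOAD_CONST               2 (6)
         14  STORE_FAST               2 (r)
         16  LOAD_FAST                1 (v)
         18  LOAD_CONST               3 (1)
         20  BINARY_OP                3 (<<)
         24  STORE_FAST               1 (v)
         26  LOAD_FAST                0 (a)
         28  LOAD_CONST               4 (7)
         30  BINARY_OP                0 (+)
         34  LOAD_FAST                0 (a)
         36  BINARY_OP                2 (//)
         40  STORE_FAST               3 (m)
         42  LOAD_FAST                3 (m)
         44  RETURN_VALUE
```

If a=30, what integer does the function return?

1

LOAD_CONST → push 11. Stack: [11]
LOAD_FAST a → push 30. Stack: [11, 30]
BINARY_OP ^ → 11 ^ 30 = 21. Stack: [21]
STORE_FAST v → v=21. Stack: []
LOAD_CONST → push 6. Stack: [6]
STORE_FAST r → r=6. Stack: []
LOAD_FAST v → push 21. Stack: [21]
LOAD_CONST → push 1. Stack: [21, 1]
BINARY_OP << → 21 << 1 = 42. Stack: [42]
STORE_FAST v → v=42. Stack: []
LOAD_FAST a → push 30. Stack: [30]
LOAD_CONST → push 7. Stack: [30, 7]
BINARY_OP + → 30 + 7 = 37. Stack: [37]
LOAD_FAST a → push 30. Stack: [37, 30]
BINARY_OP // → 37 // 30 = 1. Stack: [1]
STORE_FAST m → m=1. Stack: []
LOAD_FAST m → push 1. Stack: [1]
RETURN_VALUE → return 1.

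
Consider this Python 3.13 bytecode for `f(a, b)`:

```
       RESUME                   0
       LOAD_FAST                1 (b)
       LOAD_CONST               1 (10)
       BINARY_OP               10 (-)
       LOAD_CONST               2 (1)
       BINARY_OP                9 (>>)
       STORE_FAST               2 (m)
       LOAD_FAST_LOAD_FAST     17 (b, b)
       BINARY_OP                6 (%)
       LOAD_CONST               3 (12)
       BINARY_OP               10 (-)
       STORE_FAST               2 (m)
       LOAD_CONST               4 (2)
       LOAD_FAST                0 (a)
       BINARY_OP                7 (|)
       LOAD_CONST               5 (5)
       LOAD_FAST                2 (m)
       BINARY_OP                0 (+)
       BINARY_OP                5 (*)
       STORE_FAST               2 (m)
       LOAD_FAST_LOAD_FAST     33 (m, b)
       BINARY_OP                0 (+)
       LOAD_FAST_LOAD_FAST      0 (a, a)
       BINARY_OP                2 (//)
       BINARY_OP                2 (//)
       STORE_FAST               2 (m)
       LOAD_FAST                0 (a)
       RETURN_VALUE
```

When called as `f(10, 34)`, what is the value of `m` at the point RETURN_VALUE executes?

-36

LOAD_FAST b → push 34. Stack: [34]
LOAD_CONST → push 10. Stack: [34, 10]
BINARY_OP - → 34 - 10 = 24. Stack: [24]
LOAD_CONST → push 1. Stack: [24, 1]
BINARY_OP >> → 24 >> 1 = 12. Stack: [12]
STORE_FAST m → m=12. Stack: []
LOAD_FAST_LOAD_FAST b,b → push 34,34. Stack: [34, 34]
BINARY_OP % → 34 % 34 = 0. Stack: [0]
LOAD_CONST → push 12. Stack: [0, 12]
BINARY_OP - → 0 - 12 = -12. Stack: [-12]
STORE_FAST m → m=-12. Stack: []
LOAD_CONST → push 2. Stack: [2]
LOAD_FAST a → push 10. Stack: [2, 10]
BINARY_OP | → 2 | 10 = 10. Stack: [10]
LOAD_CONST → push 5. Stack: [10, 5]
LOAD_FAST m → push -12. Stack: [10, 5, -12]
BINARY_OP + → 5 + -12 = -7. Stack: [10, -7]
BINARY_OP * → 10 * -7 = -70. Stack: [-70]
STORE_FAST m → m=-70. Stack: []
LOAD_FAST_LOAD_FAST m,b → push -70,34. Stack: [-70, 34]
BINARY_OP + → -70 + 34 = -36. Stack: [-36]
LOAD_FAST_LOAD_FAST a,a → push 10,10. Stack: [-36, 10, 10]
BINARY_OP // → 10 // 10 = 1. Stack: [-36, 1]
BINARY_OP // → -36 // 1 = -36. Stack: [-36]
STORE_FAST m → m=-36. Stack: []
LOAD_FAST a → push 10. Stack: [10]
RETURN_VALUE → return 10.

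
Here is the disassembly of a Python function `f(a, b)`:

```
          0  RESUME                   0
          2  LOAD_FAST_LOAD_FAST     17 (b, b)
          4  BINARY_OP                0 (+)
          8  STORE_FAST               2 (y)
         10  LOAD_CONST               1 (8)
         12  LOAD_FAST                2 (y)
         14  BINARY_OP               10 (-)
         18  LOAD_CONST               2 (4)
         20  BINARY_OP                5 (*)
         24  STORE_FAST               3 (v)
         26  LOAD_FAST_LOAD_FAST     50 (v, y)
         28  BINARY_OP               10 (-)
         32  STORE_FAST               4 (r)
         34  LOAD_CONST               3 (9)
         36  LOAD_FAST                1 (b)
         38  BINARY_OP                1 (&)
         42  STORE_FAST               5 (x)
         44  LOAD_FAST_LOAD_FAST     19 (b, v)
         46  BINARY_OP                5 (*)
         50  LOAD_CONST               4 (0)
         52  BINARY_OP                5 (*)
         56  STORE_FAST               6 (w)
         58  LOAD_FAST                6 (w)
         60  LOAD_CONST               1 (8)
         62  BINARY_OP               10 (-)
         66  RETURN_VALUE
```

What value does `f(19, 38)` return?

-8

LOAD_FAST_LOAD_FAST b,b → push 38,38. Stack: [38, 38]
BINARY_OP + → 38 + 38 = 76. Stack: [76]
STORE_FAST y → y=76. Stack: []
LOAD_CONST → push 8. Stack: [8]
LOAD_FAST y → push 76. Stack: [8, 76]
BINARY_OP - → 8 - 76 = -68. Stack: [-68]
LOAD_CONST → push 4. Stack: [-68, 4]
BINARY_OP * → -68 * 4 = -272. Stack: [-272]
STORE_FAST v → v=-272. Stack: []
LOAD_FAST_LOAD_FAST v,y → push -272,76. Stack: [-272, 76]
BINARY_OP - → -272 - 76 = -348. Stack: [-348]
STORE_FAST r → r=-348. Stack: []
LOAD_CONST → push 9. Stack: [9]
LOAD_FAST b → push 38. Stack: [9, 38]
BINARY_OP & → 9 & 38 = 0. Stack: [0]
STORE_FAST x → x=0. Stack: []
LOAD_FAST_LOAD_FAST b,v → push 38,-272. Stack: [38, -272]
BINARY_OP * → 38 * -272 = -10336. Stack: [-10336]
LOAD_CONST → push 0. Stack: [-10336, 0]
BINARY_OP * → -10336 * 0 = 0. Stack: [0]
STORE_FAST w → w=0. Stack: []
LOAD_FAST w → push 0. Stack: [0]
LOAD_CONST → push 8. Stack: [0, 8]
BINARY_OP - → 0 - 8 = -8. Stack: [-8]
RETURN_VALUE → return -8.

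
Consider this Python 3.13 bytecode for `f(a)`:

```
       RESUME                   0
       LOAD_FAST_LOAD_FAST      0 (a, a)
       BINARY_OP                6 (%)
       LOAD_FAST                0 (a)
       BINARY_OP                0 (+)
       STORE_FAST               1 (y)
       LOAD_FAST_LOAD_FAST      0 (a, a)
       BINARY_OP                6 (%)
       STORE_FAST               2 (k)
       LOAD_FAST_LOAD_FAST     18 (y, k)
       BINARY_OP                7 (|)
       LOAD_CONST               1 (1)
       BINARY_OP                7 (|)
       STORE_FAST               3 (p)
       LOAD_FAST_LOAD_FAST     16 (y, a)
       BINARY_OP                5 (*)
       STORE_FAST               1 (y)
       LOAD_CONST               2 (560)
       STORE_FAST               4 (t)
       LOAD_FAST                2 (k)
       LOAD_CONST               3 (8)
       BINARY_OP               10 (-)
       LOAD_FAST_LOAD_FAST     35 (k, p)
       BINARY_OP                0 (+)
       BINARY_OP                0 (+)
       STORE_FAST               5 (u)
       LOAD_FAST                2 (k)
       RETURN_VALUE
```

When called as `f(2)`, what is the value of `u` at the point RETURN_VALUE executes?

LOAD_FAST_LOAD_FAST a,a → push 2,2. Stack: [2, 2]
BINARY_OP % → 2 % 2 = 0. Stack: [0]
LOAD_FAST a → push 2. Stack: [0, 2]
BINARY_OP + → 0 + 2 = 2. Stack: [2]
STORE_FAST y → y=2. Stack: []
LOAD_FAST_LOAD_FAST a,a → push 2,2. Stack: [2, 2]
BINARY_OP % → 2 % 2 = 0. Stack: [0]
STORE_FAST k → k=0. Stack: []
LOAD_FAST_LOAD_FAST y,k → push 2,0. Stack: [2, 0]
BINARY_OP | → 2 | 0 = 2. Stack: [2]
LOAD_CONST → push 1. Stack: [2, 1]
BINARY_OP | → 2 | 1 = 3. Stack: [3]
STORE_FAST p → p=3. Stack: []
LOAD_FAST_LOAD_FAST y,a → push 2,2. Stack: [2, 2]
BINARY_OP * → 2 * 2 = 4. Stack: [4]
STORE_FAST y → y=4. Stack: []
LOAD_CONST → push 560. Stack: [560]
STORE_FAST t → t=560. Stack: []
LOAD_FAST k → push 0. Stack: [0]
LOAD_CONST → push 8. Stack: [0, 8]
BINARY_OP - → 0 - 8 = -8. Stack: [-8]
LOAD_FAST_LOAD_FAST k,p → push 0,3. Stack: [-8, 0, 3]
BINARY_OP + → 0 + 3 = 3. Stack: [-8, 3]
BINARY_OP + → -8 + 3 = -5. Stack: [-5]
STORE_FAST u → u=-5. Stack: []
LOAD_FAST k → push 0. Stack: [0]
RETURN_VALUE → return 0.

-5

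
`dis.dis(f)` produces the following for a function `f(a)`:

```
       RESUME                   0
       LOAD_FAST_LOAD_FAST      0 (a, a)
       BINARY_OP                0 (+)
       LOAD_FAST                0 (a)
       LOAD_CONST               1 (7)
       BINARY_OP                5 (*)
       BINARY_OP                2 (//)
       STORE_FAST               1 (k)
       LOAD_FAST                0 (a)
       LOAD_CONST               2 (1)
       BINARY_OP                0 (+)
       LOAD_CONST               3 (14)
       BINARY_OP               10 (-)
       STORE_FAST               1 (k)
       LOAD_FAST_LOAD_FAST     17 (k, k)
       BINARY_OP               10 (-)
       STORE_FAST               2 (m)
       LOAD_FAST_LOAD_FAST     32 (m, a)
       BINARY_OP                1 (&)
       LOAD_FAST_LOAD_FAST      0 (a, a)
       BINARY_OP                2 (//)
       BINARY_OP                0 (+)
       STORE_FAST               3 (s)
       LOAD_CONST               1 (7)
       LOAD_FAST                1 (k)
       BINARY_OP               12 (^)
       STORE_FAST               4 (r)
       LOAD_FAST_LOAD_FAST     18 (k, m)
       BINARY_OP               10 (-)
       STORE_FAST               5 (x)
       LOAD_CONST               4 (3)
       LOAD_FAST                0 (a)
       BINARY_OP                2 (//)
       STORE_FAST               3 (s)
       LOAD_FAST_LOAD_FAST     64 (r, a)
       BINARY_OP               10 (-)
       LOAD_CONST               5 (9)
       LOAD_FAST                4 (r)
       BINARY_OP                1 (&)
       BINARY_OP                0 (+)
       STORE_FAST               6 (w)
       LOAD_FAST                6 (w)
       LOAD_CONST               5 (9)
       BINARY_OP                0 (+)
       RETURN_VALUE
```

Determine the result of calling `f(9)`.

LOAD_FAST_LOAD_FAST a,a → push 9,9. Stack: [9, 9]
BINARY_OP + → 9 + 9 = 18. Stack: [18]
LOAD_FAST a → push 9. Stack: [18, 9]
LOAD_CONST → push 7. Stack: [18, 9, 7]
BINARY_OP * → 9 * 7 = 63. Stack: [18, 63]
BINARY_OP // → 18 // 63 = 0. Stack: [0]
STORE_FAST k → k=0. Stack: []
LOAD_FAST a → push 9. Stack: [9]
LOAD_CONST → push 1. Stack: [9, 1]
BINARY_OP + → 9 + 1 = 10. Stack: [10]
LOAD_CONST → push 14. Stack: [10, 14]
BINARY_OP - → 10 - 14 = -4. Stack: [-4]
STORE_FAST k → k=-4. Stack: []
LOAD_FAST_LOAD_FAST k,k → push -4,-4. Stack: [-4, -4]
BINARY_OP - → -4 - -4 = 0. Stack: [0]
STORE_FAST m → m=0. Stack: []
LOAD_FAST_LOAD_FAST m,a → push 0,9. Stack: [0, 9]
BINARY_OP & → 0 & 9 = 0. Stack: [0]
LOAD_FAST_LOAD_FAST a,a → push 9,9. Stack: [0, 9, 9]
BINARY_OP // → 9 // 9 = 1. Stack: [0, 1]
BINARY_OP + → 0 + 1 = 1. Stack: [1]
STORE_FAST s → s=1. Stack: []
LOAD_CONST → push 7. Stack: [7]
LOAD_FAST k → push -4. Stack: [7, -4]
BINARY_OP ^ → 7 ^ -4 = -5. Stack: [-5]
STORE_FAST r → r=-5. Stack: []
LOAD_FAST_LOAD_FAST k,m → push -4,0. Stack: [-4, 0]
BINARY_OP - → -4 - 0 = -4. Stack: [-4]
STORE_FAST x → x=-4. Stack: []
LOAD_CONST → push 3. Stack: [3]
LOAD_FAST a → push 9. Stack: [3, 9]
BINARY_OP // → 3 // 9 = 0. Stack: [0]
STORE_FAST s → s=0. Stack: []
LOAD_FAST_LOAD_FAST r,a → push -5,9. Stack: [-5, 9]
BINARY_OP - → -5 - 9 = -14. Stack: [-14]
LOAD_CONST → push 9. Stack: [-14, 9]
LOAD_FAST r → push -5. Stack: [-14, 9, -5]
BINARY_OP & → 9 & -5 = 9. Stack: [-14, 9]
BINARY_OP + → -14 + 9 = -5. Stack: [-5]
STORE_FAST w → w=-5. Stack: []
LOAD_FAST w → push -5. Stack: [-5]
LOAD_CONST → push 9. Stack: [-5, 9]
BINARY_OP + → -5 + 9 = 4. Stack: [4]
RETURN_VALUE → return 4.

4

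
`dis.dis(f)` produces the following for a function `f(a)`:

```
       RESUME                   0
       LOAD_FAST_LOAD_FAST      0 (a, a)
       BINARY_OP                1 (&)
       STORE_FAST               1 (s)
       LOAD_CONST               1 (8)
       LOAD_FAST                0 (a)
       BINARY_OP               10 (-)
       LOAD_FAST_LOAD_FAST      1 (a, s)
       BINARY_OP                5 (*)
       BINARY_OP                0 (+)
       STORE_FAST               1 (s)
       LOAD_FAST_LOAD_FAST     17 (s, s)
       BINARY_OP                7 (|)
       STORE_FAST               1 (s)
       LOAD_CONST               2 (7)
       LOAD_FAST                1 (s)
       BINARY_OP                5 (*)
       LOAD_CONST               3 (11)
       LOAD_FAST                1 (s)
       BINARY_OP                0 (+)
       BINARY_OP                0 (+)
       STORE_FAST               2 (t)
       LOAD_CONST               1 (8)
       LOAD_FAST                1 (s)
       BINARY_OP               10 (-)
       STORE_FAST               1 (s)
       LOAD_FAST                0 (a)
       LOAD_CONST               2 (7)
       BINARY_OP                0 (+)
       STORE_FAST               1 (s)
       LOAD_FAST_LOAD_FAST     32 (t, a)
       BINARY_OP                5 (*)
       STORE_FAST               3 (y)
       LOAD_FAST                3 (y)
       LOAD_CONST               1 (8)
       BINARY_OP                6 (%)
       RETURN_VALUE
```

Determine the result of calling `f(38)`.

2

LOAD_FAST_LOAD_FAST a,a → push 38,38. Stack: [38, 38]
BINARY_OP & → 38 & 38 = 38. Stack: [38]
STORE_FAST s → s=38. Stack: []
LOAD_CONST → push 8. Stack: [8]
LOAD_FAST a → push 38. Stack: [8, 38]
BINARY_OP - → 8 - 38 = -30. Stack: [-30]
LOAD_FAST_LOAD_FAST a,s → push 38,38. Stack: [-30, 38, 38]
BINARY_OP * → 38 * 38 = 1444. Stack: [-30, 1444]
BINARY_OP + → -30 + 1444 = 1414. Stack: [1414]
STORE_FAST s → s=1414. Stack: []
LOAD_FAST_LOAD_FAST s,s → push 1414,1414. Stack: [1414, 1414]
BINARY_OP | → 1414 | 1414 = 1414. Stack: [1414]
STORE_FAST s → s=1414. Stack: []
LOAD_CONST → push 7. Stack: [7]
LOAD_FAST s → push 1414. Stack: [7, 1414]
BINARY_OP * → 7 * 1414 = 9898. Stack: [9898]
LOAD_CONST → push 11. Stack: [9898, 11]
LOAD_FAST s → push 1414. Stack: [9898, 11, 1414]
BINARY_OP + → 11 + 1414 = 1425. Stack: [9898, 1425]
BINARY_OP + → 9898 + 1425 = 11323. Stack: [11323]
STORE_FAST t → t=11323. Stack: []
LOAD_CONST → push 8. Stack: [8]
LOAD_FAST s → push 1414. Stack: [8, 1414]
BINARY_OP - → 8 - 1414 = -1406. Stack: [-1406]
STORE_FAST s → s=-1406. Stack: []
LOAD_FAST a → push 38. Stack: [38]
LOAD_CONST → push 7. Stack: [38, 7]
BINARY_OP + → 38 + 7 = 45. Stack: [45]
STORE_FAST s → s=45. Stack: []
LOAD_FAST_LOAD_FAST t,a → push 11323,38. Stack: [11323, 38]
BINARY_OP * → 11323 * 38 = 430274. Stack: [430274]
STORE_FAST y → y=430274. Stack: []
LOAD_FAST y → push 430274. Stack: [430274]
LOAD_CONST → push 8. Stack: [430274, 8]
BINARY_OP % → 430274 % 8 = 2. Stack: [2]
RETURN_VALUE → return 2.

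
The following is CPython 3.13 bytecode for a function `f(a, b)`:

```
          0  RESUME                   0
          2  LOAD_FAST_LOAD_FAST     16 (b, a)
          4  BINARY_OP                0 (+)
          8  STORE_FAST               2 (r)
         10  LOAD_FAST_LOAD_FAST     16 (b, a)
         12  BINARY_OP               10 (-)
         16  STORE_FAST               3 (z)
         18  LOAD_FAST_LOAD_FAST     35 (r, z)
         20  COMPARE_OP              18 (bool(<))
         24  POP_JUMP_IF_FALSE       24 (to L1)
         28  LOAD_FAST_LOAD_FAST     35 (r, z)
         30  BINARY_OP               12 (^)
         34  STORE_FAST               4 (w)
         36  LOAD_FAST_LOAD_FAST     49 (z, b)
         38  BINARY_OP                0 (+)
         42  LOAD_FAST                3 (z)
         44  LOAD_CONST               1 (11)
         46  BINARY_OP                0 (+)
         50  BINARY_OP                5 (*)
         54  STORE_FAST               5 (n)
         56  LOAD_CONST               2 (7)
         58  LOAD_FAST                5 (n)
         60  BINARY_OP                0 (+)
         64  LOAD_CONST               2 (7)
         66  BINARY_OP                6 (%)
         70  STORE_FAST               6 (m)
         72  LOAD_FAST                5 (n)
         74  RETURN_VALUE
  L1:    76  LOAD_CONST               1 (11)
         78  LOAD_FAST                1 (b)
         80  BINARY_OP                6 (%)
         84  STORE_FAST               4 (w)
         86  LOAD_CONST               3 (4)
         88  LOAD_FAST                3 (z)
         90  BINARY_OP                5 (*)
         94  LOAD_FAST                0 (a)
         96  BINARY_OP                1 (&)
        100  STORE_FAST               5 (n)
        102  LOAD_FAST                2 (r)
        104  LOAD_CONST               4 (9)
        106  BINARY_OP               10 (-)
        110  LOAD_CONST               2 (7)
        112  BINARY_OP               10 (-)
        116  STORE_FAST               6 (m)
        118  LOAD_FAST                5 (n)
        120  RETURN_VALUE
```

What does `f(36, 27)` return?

4

LOAD_FAST_LOAD_FAST b,a → push 27,36. Stack: [27, 36]
BINARY_OP + → 27 + 36 = 63. Stack: [63]
STORE_FAST r → r=63. Stack: []
LOAD_FAST_LOAD_FAST b,a → push 27,36. Stack: [27, 36]
BINARY_OP - → 27 - 36 = -9. Stack: [-9]
STORE_FAST z → z=-9. Stack: []
LOAD_FAST_LOAD_FAST r,z → push 63,-9. Stack: [63, -9]
COMPARE_OP bool(<) → 63 vs -9 = False. Stack: [False]
POP_JUMP_IF_FALSE → pop False; jump. Stack: []
LOAD_CONST → push 11. Stack: [11]
LOAD_FAST b → push 27. Stack: [11, 27]
BINARY_OP % → 11 % 27 = 11. Stack: [11]
STORE_FAST w → w=11. Stack: []
LOAD_CONST → push 4. Stack: [4]
LOAD_FAST z → push -9. Stack: [4, -9]
BINARY_OP * → 4 * -9 = -36. Stack: [-36]
LOAD_FAST a → push 36. Stack: [-36, 36]
BINARY_OP & → -36 & 36 = 4. Stack: [4]
STORE_FAST n → n=4. Stack: []
LOAD_FAST r → push 63. Stack: [63]
LOAD_CONST → push 9. Stack: [63, 9]
BINARY_OP - → 63 - 9 = 54. Stack: [54]
LOAD_CONST → push 7. Stack: [54, 7]
BINARY_OP - → 54 - 7 = 47. Stack: [47]
STORE_FAST m → m=47. Stack: []
LOAD_FAST n → push 4. Stack: [4]
RETURN_VALUE → return 4.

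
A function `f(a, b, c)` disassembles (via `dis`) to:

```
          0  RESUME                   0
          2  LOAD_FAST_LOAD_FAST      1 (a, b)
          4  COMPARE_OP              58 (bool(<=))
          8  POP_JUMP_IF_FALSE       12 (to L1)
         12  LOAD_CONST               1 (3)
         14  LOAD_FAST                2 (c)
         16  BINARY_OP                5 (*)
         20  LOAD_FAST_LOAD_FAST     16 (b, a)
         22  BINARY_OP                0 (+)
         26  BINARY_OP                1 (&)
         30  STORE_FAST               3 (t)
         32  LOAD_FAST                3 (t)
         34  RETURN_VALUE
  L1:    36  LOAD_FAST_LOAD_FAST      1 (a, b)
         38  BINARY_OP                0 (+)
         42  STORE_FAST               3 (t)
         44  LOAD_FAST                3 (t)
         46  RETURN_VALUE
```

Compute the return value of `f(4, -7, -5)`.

-3

LOAD_FAST_LOAD_FAST a,b → push 4,-7. Stack: [4, -7]
COMPARE_OP bool(<=) → 4 vs -7 = False. Stack: [False]
POP_JUMP_IF_FALSE → pop False; jump. Stack: []
LOAD_FAST_LOAD_FAST a,b → push 4,-7. Stack: [4, -7]
BINARY_OP + → 4 + -7 = -3. Stack: [-3]
STORE_FAST t → t=-3. Stack: []
LOAD_FAST t → push -3. Stack: [-3]
RETURN_VALUE → return -3.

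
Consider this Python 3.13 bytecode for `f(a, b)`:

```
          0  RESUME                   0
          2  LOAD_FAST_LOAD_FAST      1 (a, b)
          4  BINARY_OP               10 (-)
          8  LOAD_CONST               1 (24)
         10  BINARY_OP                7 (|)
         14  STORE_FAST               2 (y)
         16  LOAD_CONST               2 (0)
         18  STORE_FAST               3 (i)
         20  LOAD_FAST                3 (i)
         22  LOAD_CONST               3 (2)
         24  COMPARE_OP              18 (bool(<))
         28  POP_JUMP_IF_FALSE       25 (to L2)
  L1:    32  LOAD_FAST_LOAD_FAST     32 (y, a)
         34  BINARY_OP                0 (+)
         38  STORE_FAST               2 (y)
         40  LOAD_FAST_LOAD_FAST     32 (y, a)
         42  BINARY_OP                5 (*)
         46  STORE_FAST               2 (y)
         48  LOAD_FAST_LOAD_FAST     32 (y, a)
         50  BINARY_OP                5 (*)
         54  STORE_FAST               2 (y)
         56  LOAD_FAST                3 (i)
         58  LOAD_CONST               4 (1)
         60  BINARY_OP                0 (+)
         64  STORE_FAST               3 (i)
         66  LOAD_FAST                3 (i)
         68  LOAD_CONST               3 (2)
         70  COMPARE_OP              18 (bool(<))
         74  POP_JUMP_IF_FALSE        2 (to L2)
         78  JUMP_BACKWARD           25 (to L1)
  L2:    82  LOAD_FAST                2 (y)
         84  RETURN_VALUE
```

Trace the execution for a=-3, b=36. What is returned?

LOAD_FAST_LOAD_FAST a,b → push -3,36. Stack: [-3, 36]
BINARY_OP - → -3 - 36 = -39. Stack: [-39]
LOAD_CONST → push 24. Stack: [-39, 24]
BINARY_OP | → -39 | 24 = -39. Stack: [-39]
STORE_FAST y → y=-39. Stack: []
LOAD_CONST → push 0. Stack: [0]
STORE_FAST i → i=0. Stack: []
LOAD_FAST i → push 0. Stack: [0]
LOAD_CONST → push 2. Stack: [0, 2]
COMPARE_OP bool(<) → 0 vs 2 = True. Stack: [True]
POP_JUMP_IF_FALSE → pop True; no jump. Stack: []
LOAD_FAST_LOAD_FAST y,a → push -39,-3. Stack: [-39, -3]
BINARY_OP + → -39 + -3 = -42. Stack: [-42]
STORE_FAST y → y=-42. Stack: []
LOAD_FAST_LOAD_FAST y,a → push -42,-3. Stack: [-42, -3]
BINARY_OP * → -42 * -3 = 126. Stack: [126]
STORE_FAST y → y=126. Stack: []
LOAD_FAST_LOAD_FAST y,a → push 126,-3. Stack: [126, -3]
BINARY_OP * → 126 * -3 = -378. Stack: [-378]
STORE_FAST y → y=-378. Stack: []
LOAD_FAST i → push 0. Stack: [0]
LOAD_CONST → push 1. Stack: [0, 1]
BINARY_OP + → 0 + 1 = 1. Stack: [1]
STORE_FAST i → i=1. Stack: []
LOAD_FAST i → push 1. Stack: [1]
LOAD_CONST → push 2. Stack: [1, 2]
COMPARE_OP bool(<) → 1 vs 2 = True. Stack: [True]
POP_JUMP_IF_FALSE → pop True; no jump. Stack: []
LOAD_FAST_LOAD_FAST y,a → push -378,-3. Stack: [-378, -3]
BINARY_OP + → -378 + -3 = -381. Stack: [-381]
STORE_FAST y → y=-381. Stack: []
LOAD_FAST_LOAD_FAST y,a → push -381,-3. Stack: [-381, -3]
BINARY_OP * → -381 * -3 = 1143. Stack: [1143]
STORE_FAST y → y=1143. Stack: []
LOAD_FAST_LOAD_FAST y,a → push 1143,-3. Stack: [1143, -3]
BINARY_OP * → 1143 * -3 = -3429. Stack: [-3429]
STORE_FAST y → y=-3429. Stack: []
LOAD_FAST i → push 1. Stack: [1]
LOAD_CONST → push 1. Stack: [1, 1]
BINARY_OP + → 1 + 1 = 2. Stack: [2]
STORE_FAST i → i=2. Stack: []
LOAD_FAST i → push 2. Stack: [2]
LOAD_CONST → push 2. Stack: [2, 2]
COMPARE_OP bool(<) → 2 vs 2 = False. Stack: [False]
POP_JUMP_IF_FALSE → pop False; jump. Stack: []
LOAD_FAST y → push -3429. Stack: [-3429]
RETURN_VALUE → return -3429.

-3429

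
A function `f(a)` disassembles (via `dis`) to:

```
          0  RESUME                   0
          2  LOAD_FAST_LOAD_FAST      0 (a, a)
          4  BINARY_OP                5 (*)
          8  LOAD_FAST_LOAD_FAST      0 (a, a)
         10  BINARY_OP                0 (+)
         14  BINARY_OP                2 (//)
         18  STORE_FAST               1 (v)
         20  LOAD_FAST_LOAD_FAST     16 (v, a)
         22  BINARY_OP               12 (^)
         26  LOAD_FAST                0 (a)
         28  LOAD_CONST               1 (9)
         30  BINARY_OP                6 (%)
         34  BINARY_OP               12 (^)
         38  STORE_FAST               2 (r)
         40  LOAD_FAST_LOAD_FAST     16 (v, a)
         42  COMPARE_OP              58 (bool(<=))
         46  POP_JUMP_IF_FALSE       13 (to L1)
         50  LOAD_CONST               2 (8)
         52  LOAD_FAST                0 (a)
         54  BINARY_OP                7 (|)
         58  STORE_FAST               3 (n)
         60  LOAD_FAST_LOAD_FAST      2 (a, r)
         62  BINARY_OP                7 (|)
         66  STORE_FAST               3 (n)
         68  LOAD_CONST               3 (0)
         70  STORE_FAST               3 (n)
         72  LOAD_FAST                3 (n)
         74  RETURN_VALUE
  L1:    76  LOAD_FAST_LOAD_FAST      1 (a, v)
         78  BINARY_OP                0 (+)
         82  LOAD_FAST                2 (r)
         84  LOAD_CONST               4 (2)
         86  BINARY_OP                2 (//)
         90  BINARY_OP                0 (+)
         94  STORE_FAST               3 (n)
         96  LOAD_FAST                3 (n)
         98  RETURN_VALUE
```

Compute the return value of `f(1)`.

LOAD_FAST_LOAD_FAST a,a → push 1,1. Stack: [1, 1]
BINARY_OP * → 1 * 1 = 1. Stack: [1]
LOAD_FAST_LOAD_FAST a,a → push 1,1. Stack: [1, 1, 1]
BINARY_OP + → 1 + 1 = 2. Stack: [1, 2]
BINARY_OP // → 1 // 2 = 0. Stack: [0]
STORE_FAST v → v=0. Stack: []
LOAD_FAST_LOAD_FAST v,a → push 0,1. Stack: [0, 1]
BINARY_OP ^ → 0 ^ 1 = 1. Stack: [1]
LOAD_FAST a → push 1. Stack: [1, 1]
LOAD_CONST → push 9. Stack: [1, 1, 9]
BINARY_OP % → 1 % 9 = 1. Stack: [1, 1]
BINARY_OP ^ → 1 ^ 1 = 0. Stack: [0]
STORE_FAST r → r=0. Stack: []
LOAD_FAST_LOAD_FAST v,a → push 0,1. Stack: [0, 1]
COMPARE_OP bool(<=) → 0 vs 1 = True. Stack: [True]
POP_JUMP_IF_FALSE → pop True; no jump. Stack: []
LOAD_CONST → push 8. Stack: [8]
LOAD_FAST a → push 1. Stack: [8, 1]
BINARY_OP | → 8 | 1 = 9. Stack: [9]
STORE_FAST n → n=9. Stack: []
LOAD_FAST_LOAD_FAST a,r → push 1,0. Stack: [1, 0]
BINARY_OP | → 1 | 0 = 1. Stack: [1]
STORE_FAST n → n=1. Stack: []
LOAD_CONST → push 0. Stack: [0]
STORE_FAST n → n=0. Stack: []
LOAD_FAST n → push 0. Stack: [0]
RETURN_VALUE → return 0.

0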